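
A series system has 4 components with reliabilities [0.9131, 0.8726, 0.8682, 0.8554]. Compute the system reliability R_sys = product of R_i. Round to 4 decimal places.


Components: [0.9131, 0.8726, 0.8682, 0.8554]
After component 1 (R=0.9131): product = 0.9131
After component 2 (R=0.8726): product = 0.7968
After component 3 (R=0.8682): product = 0.6918
After component 4 (R=0.8554): product = 0.5917
R_sys = 0.5917

0.5917


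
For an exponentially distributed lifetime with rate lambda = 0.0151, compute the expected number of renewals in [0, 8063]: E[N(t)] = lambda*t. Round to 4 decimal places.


lambda = 0.0151
t = 8063
E[N(t)] = lambda * t
E[N(t)] = 0.0151 * 8063
E[N(t)] = 121.7513

121.7513


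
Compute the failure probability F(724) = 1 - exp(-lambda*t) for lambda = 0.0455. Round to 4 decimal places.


lambda = 0.0455, t = 724
lambda * t = 32.942
exp(-32.942) = 0.0
F(t) = 1 - 0.0
F(t) = 1.0

1.0


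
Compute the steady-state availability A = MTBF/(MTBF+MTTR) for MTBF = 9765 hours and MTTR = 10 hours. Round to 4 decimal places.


MTBF = 9765
MTTR = 10
MTBF + MTTR = 9775
A = 9765 / 9775
A = 0.999

0.999


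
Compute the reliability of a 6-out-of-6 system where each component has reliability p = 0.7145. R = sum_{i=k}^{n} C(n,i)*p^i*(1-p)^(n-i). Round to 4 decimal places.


k = 6, n = 6, p = 0.7145
i=6: C(6,6)=1 * 0.7145^6 * 0.2855^0 = 0.133
R = sum of terms = 0.133

0.133


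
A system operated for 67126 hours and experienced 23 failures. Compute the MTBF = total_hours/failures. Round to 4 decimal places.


total_hours = 67126
failures = 23
MTBF = 67126 / 23
MTBF = 2918.5217

2918.5217


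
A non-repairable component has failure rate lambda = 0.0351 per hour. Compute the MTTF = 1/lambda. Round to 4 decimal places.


lambda = 0.0351
MTTF = 1 / 0.0351
MTTF = 28.49

28.49


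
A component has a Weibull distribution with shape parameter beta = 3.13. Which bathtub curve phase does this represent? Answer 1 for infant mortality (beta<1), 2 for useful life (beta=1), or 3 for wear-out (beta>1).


beta = 3.13
Compare beta to 1:
beta < 1 => infant mortality (phase 1)
beta = 1 => useful life (phase 2)
beta > 1 => wear-out (phase 3)
Since beta = 3.13, this is wear-out (increasing failure rate)
Phase = 3

3


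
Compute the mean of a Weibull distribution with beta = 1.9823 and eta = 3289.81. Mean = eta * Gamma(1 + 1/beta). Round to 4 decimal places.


beta = 1.9823, eta = 3289.81
1/beta = 0.5045
1 + 1/beta = 1.5045
Gamma(1.5045) = 0.8864
Mean = 3289.81 * 0.8864
Mean = 2916.0203

2916.0203


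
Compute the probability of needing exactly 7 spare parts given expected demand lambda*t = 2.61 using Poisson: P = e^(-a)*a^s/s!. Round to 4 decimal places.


a = 2.61, s = 7
e^(-a) = e^(-2.61) = 0.0735
a^s = 2.61^7 = 825.0562
s! = 5040
P = 0.0735 * 825.0562 / 5040
P = 0.012

0.012


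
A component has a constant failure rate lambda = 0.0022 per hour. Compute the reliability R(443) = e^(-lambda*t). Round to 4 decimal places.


lambda = 0.0022
t = 443
lambda * t = 0.9746
R(t) = e^(-0.9746)
R(t) = 0.3773

0.3773


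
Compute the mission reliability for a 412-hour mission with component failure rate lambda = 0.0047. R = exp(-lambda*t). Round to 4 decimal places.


lambda = 0.0047
mission_time = 412
lambda * t = 0.0047 * 412 = 1.9364
R = exp(-1.9364)
R = 0.1442

0.1442


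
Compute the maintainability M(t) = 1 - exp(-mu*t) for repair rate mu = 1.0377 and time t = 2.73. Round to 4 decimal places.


mu = 1.0377, t = 2.73
mu * t = 1.0377 * 2.73 = 2.8329
exp(-2.8329) = 0.0588
M(t) = 1 - 0.0588
M(t) = 0.9412

0.9412


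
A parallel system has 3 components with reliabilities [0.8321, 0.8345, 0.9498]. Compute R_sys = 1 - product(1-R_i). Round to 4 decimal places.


Components: [0.8321, 0.8345, 0.9498]
(1 - 0.8321) = 0.1679, running product = 0.1679
(1 - 0.8345) = 0.1655, running product = 0.0278
(1 - 0.9498) = 0.0502, running product = 0.0014
Product of (1-R_i) = 0.0014
R_sys = 1 - 0.0014 = 0.9986

0.9986


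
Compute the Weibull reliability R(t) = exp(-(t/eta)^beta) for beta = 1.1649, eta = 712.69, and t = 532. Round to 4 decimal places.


beta = 1.1649, eta = 712.69, t = 532
t/eta = 532 / 712.69 = 0.7465
(t/eta)^beta = 0.7465^1.1649 = 0.7113
R(t) = exp(-0.7113)
R(t) = 0.491

0.491


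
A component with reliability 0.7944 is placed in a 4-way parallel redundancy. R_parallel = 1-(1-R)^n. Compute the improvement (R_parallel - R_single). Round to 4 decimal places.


R_single = 0.7944, n = 4
1 - R_single = 0.2056
(1 - R_single)^n = 0.2056^4 = 0.0018
R_parallel = 1 - 0.0018 = 0.9982
Improvement = 0.9982 - 0.7944
Improvement = 0.2038

0.2038


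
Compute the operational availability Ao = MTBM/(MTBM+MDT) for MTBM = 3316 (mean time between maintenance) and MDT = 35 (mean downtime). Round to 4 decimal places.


MTBM = 3316
MDT = 35
MTBM + MDT = 3351
Ao = 3316 / 3351
Ao = 0.9896

0.9896


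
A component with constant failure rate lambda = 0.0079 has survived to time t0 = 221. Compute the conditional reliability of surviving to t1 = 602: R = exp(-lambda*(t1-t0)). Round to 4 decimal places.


lambda = 0.0079
t0 = 221, t1 = 602
t1 - t0 = 381
lambda * (t1-t0) = 0.0079 * 381 = 3.0099
R = exp(-3.0099)
R = 0.0493

0.0493


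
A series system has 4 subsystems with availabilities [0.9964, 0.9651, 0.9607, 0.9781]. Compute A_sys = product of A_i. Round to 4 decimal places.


Subsystems: [0.9964, 0.9651, 0.9607, 0.9781]
After subsystem 1 (A=0.9964): product = 0.9964
After subsystem 2 (A=0.9651): product = 0.9616
After subsystem 3 (A=0.9607): product = 0.9238
After subsystem 4 (A=0.9781): product = 0.9036
A_sys = 0.9036

0.9036


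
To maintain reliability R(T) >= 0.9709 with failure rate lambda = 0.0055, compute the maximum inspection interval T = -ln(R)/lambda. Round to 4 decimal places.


R_target = 0.9709
lambda = 0.0055
-ln(0.9709) = 0.0295
T = 0.0295 / 0.0055
T = 5.3694

5.3694


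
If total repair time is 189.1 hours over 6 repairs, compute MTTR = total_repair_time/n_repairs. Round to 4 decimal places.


total_repair_time = 189.1
n_repairs = 6
MTTR = 189.1 / 6
MTTR = 31.5167

31.5167


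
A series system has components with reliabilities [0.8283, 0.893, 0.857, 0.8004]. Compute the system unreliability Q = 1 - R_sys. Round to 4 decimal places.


Components: [0.8283, 0.893, 0.857, 0.8004]
After component 1: product = 0.8283
After component 2: product = 0.7397
After component 3: product = 0.6339
After component 4: product = 0.5074
R_sys = 0.5074
Q = 1 - 0.5074 = 0.4926

0.4926


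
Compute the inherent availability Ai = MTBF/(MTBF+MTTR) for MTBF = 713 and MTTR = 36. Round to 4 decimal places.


MTBF = 713
MTTR = 36
MTBF + MTTR = 749
Ai = 713 / 749
Ai = 0.9519

0.9519


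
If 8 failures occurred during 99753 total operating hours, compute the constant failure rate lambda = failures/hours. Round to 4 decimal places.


failures = 8
total_hours = 99753
lambda = 8 / 99753
lambda = 0.0001

0.0001


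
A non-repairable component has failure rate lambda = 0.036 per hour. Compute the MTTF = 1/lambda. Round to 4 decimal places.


lambda = 0.036
MTTF = 1 / 0.036
MTTF = 27.7778

27.7778


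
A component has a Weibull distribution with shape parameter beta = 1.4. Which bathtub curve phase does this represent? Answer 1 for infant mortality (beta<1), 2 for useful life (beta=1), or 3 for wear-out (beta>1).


beta = 1.4
Compare beta to 1:
beta < 1 => infant mortality (phase 1)
beta = 1 => useful life (phase 2)
beta > 1 => wear-out (phase 3)
Since beta = 1.4, this is wear-out (increasing failure rate)
Phase = 3

3


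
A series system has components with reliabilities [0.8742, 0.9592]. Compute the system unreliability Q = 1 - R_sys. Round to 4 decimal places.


Components: [0.8742, 0.9592]
After component 1: product = 0.8742
After component 2: product = 0.8385
R_sys = 0.8385
Q = 1 - 0.8385 = 0.1615

0.1615


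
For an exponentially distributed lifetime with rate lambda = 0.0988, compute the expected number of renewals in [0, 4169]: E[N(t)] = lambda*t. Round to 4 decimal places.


lambda = 0.0988
t = 4169
E[N(t)] = lambda * t
E[N(t)] = 0.0988 * 4169
E[N(t)] = 411.8972

411.8972


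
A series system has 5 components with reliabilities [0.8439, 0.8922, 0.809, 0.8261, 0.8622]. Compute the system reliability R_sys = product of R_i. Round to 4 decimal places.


Components: [0.8439, 0.8922, 0.809, 0.8261, 0.8622]
After component 1 (R=0.8439): product = 0.8439
After component 2 (R=0.8922): product = 0.7529
After component 3 (R=0.809): product = 0.6091
After component 4 (R=0.8261): product = 0.5032
After component 5 (R=0.8622): product = 0.4339
R_sys = 0.4339

0.4339


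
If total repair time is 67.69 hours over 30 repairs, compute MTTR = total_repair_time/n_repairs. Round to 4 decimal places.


total_repair_time = 67.69
n_repairs = 30
MTTR = 67.69 / 30
MTTR = 2.2563

2.2563


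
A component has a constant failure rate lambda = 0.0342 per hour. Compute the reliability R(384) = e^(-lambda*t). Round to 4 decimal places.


lambda = 0.0342
t = 384
lambda * t = 13.1328
R(t) = e^(-13.1328)
R(t) = 0.0

0.0


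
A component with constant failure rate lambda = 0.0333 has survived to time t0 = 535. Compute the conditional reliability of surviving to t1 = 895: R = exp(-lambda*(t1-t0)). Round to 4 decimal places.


lambda = 0.0333
t0 = 535, t1 = 895
t1 - t0 = 360
lambda * (t1-t0) = 0.0333 * 360 = 11.988
R = exp(-11.988)
R = 0.0

0.0


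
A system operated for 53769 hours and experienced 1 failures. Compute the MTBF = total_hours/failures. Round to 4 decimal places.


total_hours = 53769
failures = 1
MTBF = 53769 / 1
MTBF = 53769.0

53769.0


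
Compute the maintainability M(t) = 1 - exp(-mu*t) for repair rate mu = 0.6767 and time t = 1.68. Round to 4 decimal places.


mu = 0.6767, t = 1.68
mu * t = 0.6767 * 1.68 = 1.1369
exp(-1.1369) = 0.3208
M(t) = 1 - 0.3208
M(t) = 0.6792

0.6792


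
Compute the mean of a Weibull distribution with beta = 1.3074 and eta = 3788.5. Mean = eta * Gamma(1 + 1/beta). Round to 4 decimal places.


beta = 1.3074, eta = 3788.5
1/beta = 0.7649
1 + 1/beta = 1.7649
Gamma(1.7649) = 0.9225
Mean = 3788.5 * 0.9225
Mean = 3495.0053

3495.0053


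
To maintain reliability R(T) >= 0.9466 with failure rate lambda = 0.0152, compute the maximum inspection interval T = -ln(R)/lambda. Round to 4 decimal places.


R_target = 0.9466
lambda = 0.0152
-ln(0.9466) = 0.0549
T = 0.0549 / 0.0152
T = 3.6104

3.6104


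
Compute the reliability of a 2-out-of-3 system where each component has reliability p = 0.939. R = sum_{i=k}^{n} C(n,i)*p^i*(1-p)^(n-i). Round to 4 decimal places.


k = 2, n = 3, p = 0.939
i=2: C(3,2)=3 * 0.939^2 * 0.061^1 = 0.1614
i=3: C(3,3)=1 * 0.939^3 * 0.061^0 = 0.8279
R = sum of terms = 0.9893

0.9893


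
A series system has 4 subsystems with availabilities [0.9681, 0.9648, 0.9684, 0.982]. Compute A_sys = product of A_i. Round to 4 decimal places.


Subsystems: [0.9681, 0.9648, 0.9684, 0.982]
After subsystem 1 (A=0.9681): product = 0.9681
After subsystem 2 (A=0.9648): product = 0.934
After subsystem 3 (A=0.9684): product = 0.9045
After subsystem 4 (A=0.982): product = 0.8882
A_sys = 0.8882

0.8882


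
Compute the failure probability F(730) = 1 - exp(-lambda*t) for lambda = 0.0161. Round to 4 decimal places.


lambda = 0.0161, t = 730
lambda * t = 11.753
exp(-11.753) = 0.0
F(t) = 1 - 0.0
F(t) = 1.0

1.0


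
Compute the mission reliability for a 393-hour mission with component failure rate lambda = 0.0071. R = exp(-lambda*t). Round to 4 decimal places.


lambda = 0.0071
mission_time = 393
lambda * t = 0.0071 * 393 = 2.7903
R = exp(-2.7903)
R = 0.0614

0.0614


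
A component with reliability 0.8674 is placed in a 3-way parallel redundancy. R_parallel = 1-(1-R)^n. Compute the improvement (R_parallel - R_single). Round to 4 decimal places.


R_single = 0.8674, n = 3
1 - R_single = 0.1326
(1 - R_single)^n = 0.1326^3 = 0.0023
R_parallel = 1 - 0.0023 = 0.9977
Improvement = 0.9977 - 0.8674
Improvement = 0.1303

0.1303


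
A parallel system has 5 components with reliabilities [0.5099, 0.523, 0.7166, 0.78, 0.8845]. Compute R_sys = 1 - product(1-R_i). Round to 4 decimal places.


Components: [0.5099, 0.523, 0.7166, 0.78, 0.8845]
(1 - 0.5099) = 0.4901, running product = 0.4901
(1 - 0.523) = 0.477, running product = 0.2338
(1 - 0.7166) = 0.2834, running product = 0.0663
(1 - 0.78) = 0.22, running product = 0.0146
(1 - 0.8845) = 0.1155, running product = 0.0017
Product of (1-R_i) = 0.0017
R_sys = 1 - 0.0017 = 0.9983

0.9983


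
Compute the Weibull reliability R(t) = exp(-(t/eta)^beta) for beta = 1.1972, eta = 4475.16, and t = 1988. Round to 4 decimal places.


beta = 1.1972, eta = 4475.16, t = 1988
t/eta = 1988 / 4475.16 = 0.4442
(t/eta)^beta = 0.4442^1.1972 = 0.3785
R(t) = exp(-0.3785)
R(t) = 0.6849

0.6849


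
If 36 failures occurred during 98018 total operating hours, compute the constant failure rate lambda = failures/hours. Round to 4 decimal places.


failures = 36
total_hours = 98018
lambda = 36 / 98018
lambda = 0.0004

0.0004


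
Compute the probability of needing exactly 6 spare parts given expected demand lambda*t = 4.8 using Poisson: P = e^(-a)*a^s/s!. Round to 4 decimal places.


a = 4.8, s = 6
e^(-a) = e^(-4.8) = 0.0082
a^s = 4.8^6 = 12230.5905
s! = 720
P = 0.0082 * 12230.5905 / 720
P = 0.1398

0.1398


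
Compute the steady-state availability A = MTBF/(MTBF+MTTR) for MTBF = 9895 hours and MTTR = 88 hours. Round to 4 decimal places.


MTBF = 9895
MTTR = 88
MTBF + MTTR = 9983
A = 9895 / 9983
A = 0.9912

0.9912


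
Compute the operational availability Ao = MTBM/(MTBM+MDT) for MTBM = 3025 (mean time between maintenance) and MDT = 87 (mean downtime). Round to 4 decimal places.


MTBM = 3025
MDT = 87
MTBM + MDT = 3112
Ao = 3025 / 3112
Ao = 0.972

0.972


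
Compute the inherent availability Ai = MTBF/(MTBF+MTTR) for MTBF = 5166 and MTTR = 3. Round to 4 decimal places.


MTBF = 5166
MTTR = 3
MTBF + MTTR = 5169
Ai = 5166 / 5169
Ai = 0.9994

0.9994


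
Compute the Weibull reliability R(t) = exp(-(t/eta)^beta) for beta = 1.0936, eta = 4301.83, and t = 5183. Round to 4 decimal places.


beta = 1.0936, eta = 4301.83, t = 5183
t/eta = 5183 / 4301.83 = 1.2048
(t/eta)^beta = 1.2048^1.0936 = 1.226
R(t) = exp(-1.226)
R(t) = 0.2935

0.2935


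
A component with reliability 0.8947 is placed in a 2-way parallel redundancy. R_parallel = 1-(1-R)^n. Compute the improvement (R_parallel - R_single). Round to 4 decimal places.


R_single = 0.8947, n = 2
1 - R_single = 0.1053
(1 - R_single)^n = 0.1053^2 = 0.0111
R_parallel = 1 - 0.0111 = 0.9889
Improvement = 0.9889 - 0.8947
Improvement = 0.0942

0.0942


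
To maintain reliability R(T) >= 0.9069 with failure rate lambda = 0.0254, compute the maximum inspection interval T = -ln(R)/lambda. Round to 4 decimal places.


R_target = 0.9069
lambda = 0.0254
-ln(0.9069) = 0.0977
T = 0.0977 / 0.0254
T = 3.8474

3.8474


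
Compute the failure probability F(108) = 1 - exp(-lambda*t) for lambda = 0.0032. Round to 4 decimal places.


lambda = 0.0032, t = 108
lambda * t = 0.3456
exp(-0.3456) = 0.7078
F(t) = 1 - 0.7078
F(t) = 0.2922

0.2922


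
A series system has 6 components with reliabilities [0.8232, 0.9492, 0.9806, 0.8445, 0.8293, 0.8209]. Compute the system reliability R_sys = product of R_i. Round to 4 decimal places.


Components: [0.8232, 0.9492, 0.9806, 0.8445, 0.8293, 0.8209]
After component 1 (R=0.8232): product = 0.8232
After component 2 (R=0.9492): product = 0.7814
After component 3 (R=0.9806): product = 0.7662
After component 4 (R=0.8445): product = 0.6471
After component 5 (R=0.8293): product = 0.5366
After component 6 (R=0.8209): product = 0.4405
R_sys = 0.4405

0.4405


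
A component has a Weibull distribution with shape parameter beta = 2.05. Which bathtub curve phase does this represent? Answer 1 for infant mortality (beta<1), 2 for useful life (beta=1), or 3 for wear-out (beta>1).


beta = 2.05
Compare beta to 1:
beta < 1 => infant mortality (phase 1)
beta = 1 => useful life (phase 2)
beta > 1 => wear-out (phase 3)
Since beta = 2.05, this is wear-out (increasing failure rate)
Phase = 3

3


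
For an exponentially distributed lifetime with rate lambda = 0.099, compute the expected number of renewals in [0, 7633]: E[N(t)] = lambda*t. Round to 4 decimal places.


lambda = 0.099
t = 7633
E[N(t)] = lambda * t
E[N(t)] = 0.099 * 7633
E[N(t)] = 755.667

755.667


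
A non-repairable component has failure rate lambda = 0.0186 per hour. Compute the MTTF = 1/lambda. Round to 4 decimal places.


lambda = 0.0186
MTTF = 1 / 0.0186
MTTF = 53.7634

53.7634


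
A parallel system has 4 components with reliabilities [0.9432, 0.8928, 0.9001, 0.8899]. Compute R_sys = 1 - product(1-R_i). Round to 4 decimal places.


Components: [0.9432, 0.8928, 0.9001, 0.8899]
(1 - 0.9432) = 0.0568, running product = 0.0568
(1 - 0.8928) = 0.1072, running product = 0.0061
(1 - 0.9001) = 0.0999, running product = 0.0006
(1 - 0.8899) = 0.1101, running product = 0.0001
Product of (1-R_i) = 0.0001
R_sys = 1 - 0.0001 = 0.9999

0.9999


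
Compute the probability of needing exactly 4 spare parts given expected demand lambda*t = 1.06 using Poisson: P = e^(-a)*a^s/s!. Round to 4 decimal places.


a = 1.06, s = 4
e^(-a) = e^(-1.06) = 0.3465
a^s = 1.06^4 = 1.2625
s! = 24
P = 0.3465 * 1.2625 / 24
P = 0.0182

0.0182


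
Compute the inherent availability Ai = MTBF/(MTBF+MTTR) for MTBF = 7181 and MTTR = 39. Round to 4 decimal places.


MTBF = 7181
MTTR = 39
MTBF + MTTR = 7220
Ai = 7181 / 7220
Ai = 0.9946

0.9946


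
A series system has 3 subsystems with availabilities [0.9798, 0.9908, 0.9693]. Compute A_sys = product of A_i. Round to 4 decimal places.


Subsystems: [0.9798, 0.9908, 0.9693]
After subsystem 1 (A=0.9798): product = 0.9798
After subsystem 2 (A=0.9908): product = 0.9708
After subsystem 3 (A=0.9693): product = 0.941
A_sys = 0.941

0.941


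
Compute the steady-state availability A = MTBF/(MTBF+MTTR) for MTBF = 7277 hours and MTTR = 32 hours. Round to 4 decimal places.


MTBF = 7277
MTTR = 32
MTBF + MTTR = 7309
A = 7277 / 7309
A = 0.9956

0.9956


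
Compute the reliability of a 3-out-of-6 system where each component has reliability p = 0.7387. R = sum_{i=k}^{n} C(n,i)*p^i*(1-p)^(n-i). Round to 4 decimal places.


k = 3, n = 6, p = 0.7387
i=3: C(6,3)=20 * 0.7387^3 * 0.2613^3 = 0.1438
i=4: C(6,4)=15 * 0.7387^4 * 0.2613^2 = 0.305
i=5: C(6,5)=6 * 0.7387^5 * 0.2613^1 = 0.3449
i=6: C(6,6)=1 * 0.7387^6 * 0.2613^0 = 0.1625
R = sum of terms = 0.9561

0.9561


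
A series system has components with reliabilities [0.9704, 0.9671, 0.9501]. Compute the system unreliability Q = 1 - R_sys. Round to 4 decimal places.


Components: [0.9704, 0.9671, 0.9501]
After component 1: product = 0.9704
After component 2: product = 0.9385
After component 3: product = 0.8916
R_sys = 0.8916
Q = 1 - 0.8916 = 0.1084

0.1084


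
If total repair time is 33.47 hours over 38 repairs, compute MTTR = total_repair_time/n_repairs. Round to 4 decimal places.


total_repair_time = 33.47
n_repairs = 38
MTTR = 33.47 / 38
MTTR = 0.8808

0.8808


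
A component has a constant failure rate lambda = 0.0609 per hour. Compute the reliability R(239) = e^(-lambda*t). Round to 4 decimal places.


lambda = 0.0609
t = 239
lambda * t = 14.5551
R(t) = e^(-14.5551)
R(t) = 0.0

0.0


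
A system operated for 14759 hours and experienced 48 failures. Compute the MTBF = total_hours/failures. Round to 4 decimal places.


total_hours = 14759
failures = 48
MTBF = 14759 / 48
MTBF = 307.4792

307.4792


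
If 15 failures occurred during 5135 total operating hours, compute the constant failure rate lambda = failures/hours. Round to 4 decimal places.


failures = 15
total_hours = 5135
lambda = 15 / 5135
lambda = 0.0029

0.0029


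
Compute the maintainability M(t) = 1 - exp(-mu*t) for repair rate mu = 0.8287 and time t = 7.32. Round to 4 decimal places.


mu = 0.8287, t = 7.32
mu * t = 0.8287 * 7.32 = 6.0661
exp(-6.0661) = 0.0023
M(t) = 1 - 0.0023
M(t) = 0.9977

0.9977


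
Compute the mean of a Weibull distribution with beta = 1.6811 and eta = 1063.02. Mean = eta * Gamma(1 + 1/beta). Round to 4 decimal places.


beta = 1.6811, eta = 1063.02
1/beta = 0.5948
1 + 1/beta = 1.5948
Gamma(1.5948) = 0.8929
Mean = 1063.02 * 0.8929
Mean = 949.219

949.219


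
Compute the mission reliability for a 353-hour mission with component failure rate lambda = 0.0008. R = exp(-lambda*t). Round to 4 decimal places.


lambda = 0.0008
mission_time = 353
lambda * t = 0.0008 * 353 = 0.2824
R = exp(-0.2824)
R = 0.754

0.754


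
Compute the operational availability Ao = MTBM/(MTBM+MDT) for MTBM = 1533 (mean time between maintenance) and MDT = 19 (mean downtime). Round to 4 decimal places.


MTBM = 1533
MDT = 19
MTBM + MDT = 1552
Ao = 1533 / 1552
Ao = 0.9878

0.9878


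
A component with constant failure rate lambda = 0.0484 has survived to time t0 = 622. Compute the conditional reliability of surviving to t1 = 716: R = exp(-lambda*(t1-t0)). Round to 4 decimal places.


lambda = 0.0484
t0 = 622, t1 = 716
t1 - t0 = 94
lambda * (t1-t0) = 0.0484 * 94 = 4.5496
R = exp(-4.5496)
R = 0.0106

0.0106


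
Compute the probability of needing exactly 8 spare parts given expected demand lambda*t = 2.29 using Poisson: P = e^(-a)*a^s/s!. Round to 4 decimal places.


a = 2.29, s = 8
e^(-a) = e^(-2.29) = 0.1013
a^s = 2.29^8 = 756.2822
s! = 40320
P = 0.1013 * 756.2822 / 40320
P = 0.0019

0.0019


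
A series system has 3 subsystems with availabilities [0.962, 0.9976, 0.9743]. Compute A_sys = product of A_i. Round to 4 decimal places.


Subsystems: [0.962, 0.9976, 0.9743]
After subsystem 1 (A=0.962): product = 0.962
After subsystem 2 (A=0.9976): product = 0.9597
After subsystem 3 (A=0.9743): product = 0.935
A_sys = 0.935

0.935


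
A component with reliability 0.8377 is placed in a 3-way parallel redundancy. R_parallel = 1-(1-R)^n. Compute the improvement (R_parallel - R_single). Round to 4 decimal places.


R_single = 0.8377, n = 3
1 - R_single = 0.1623
(1 - R_single)^n = 0.1623^3 = 0.0043
R_parallel = 1 - 0.0043 = 0.9957
Improvement = 0.9957 - 0.8377
Improvement = 0.158

0.158


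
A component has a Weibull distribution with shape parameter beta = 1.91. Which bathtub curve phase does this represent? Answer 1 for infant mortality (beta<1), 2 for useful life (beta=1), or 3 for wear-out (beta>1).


beta = 1.91
Compare beta to 1:
beta < 1 => infant mortality (phase 1)
beta = 1 => useful life (phase 2)
beta > 1 => wear-out (phase 3)
Since beta = 1.91, this is wear-out (increasing failure rate)
Phase = 3

3


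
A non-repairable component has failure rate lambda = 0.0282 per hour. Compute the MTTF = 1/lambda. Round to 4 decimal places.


lambda = 0.0282
MTTF = 1 / 0.0282
MTTF = 35.461

35.461


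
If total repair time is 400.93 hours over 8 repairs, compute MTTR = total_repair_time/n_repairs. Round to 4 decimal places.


total_repair_time = 400.93
n_repairs = 8
MTTR = 400.93 / 8
MTTR = 50.1163

50.1163


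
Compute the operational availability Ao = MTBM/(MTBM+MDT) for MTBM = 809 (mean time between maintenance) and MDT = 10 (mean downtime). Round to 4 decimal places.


MTBM = 809
MDT = 10
MTBM + MDT = 819
Ao = 809 / 819
Ao = 0.9878

0.9878


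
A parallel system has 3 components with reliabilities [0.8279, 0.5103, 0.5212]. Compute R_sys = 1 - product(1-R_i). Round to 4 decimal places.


Components: [0.8279, 0.5103, 0.5212]
(1 - 0.8279) = 0.1721, running product = 0.1721
(1 - 0.5103) = 0.4897, running product = 0.0843
(1 - 0.5212) = 0.4788, running product = 0.0404
Product of (1-R_i) = 0.0404
R_sys = 1 - 0.0404 = 0.9596

0.9596


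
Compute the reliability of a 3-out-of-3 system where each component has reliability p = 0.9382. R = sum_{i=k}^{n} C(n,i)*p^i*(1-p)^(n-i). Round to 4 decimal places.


k = 3, n = 3, p = 0.9382
i=3: C(3,3)=1 * 0.9382^3 * 0.0618^0 = 0.8258
R = sum of terms = 0.8258

0.8258


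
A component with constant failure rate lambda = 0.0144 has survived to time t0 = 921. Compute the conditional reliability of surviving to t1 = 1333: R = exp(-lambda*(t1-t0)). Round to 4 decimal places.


lambda = 0.0144
t0 = 921, t1 = 1333
t1 - t0 = 412
lambda * (t1-t0) = 0.0144 * 412 = 5.9328
R = exp(-5.9328)
R = 0.0027

0.0027


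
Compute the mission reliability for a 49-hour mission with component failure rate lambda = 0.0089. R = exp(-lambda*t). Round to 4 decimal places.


lambda = 0.0089
mission_time = 49
lambda * t = 0.0089 * 49 = 0.4361
R = exp(-0.4361)
R = 0.6466

0.6466


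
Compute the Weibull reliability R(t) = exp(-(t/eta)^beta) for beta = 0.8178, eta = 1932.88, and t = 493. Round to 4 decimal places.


beta = 0.8178, eta = 1932.88, t = 493
t/eta = 493 / 1932.88 = 0.2551
(t/eta)^beta = 0.2551^0.8178 = 0.3272
R(t) = exp(-0.3272)
R(t) = 0.721

0.721


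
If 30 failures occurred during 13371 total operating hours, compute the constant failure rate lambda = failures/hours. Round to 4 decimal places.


failures = 30
total_hours = 13371
lambda = 30 / 13371
lambda = 0.0022

0.0022


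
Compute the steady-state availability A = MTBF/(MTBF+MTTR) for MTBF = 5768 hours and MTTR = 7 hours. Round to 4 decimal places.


MTBF = 5768
MTTR = 7
MTBF + MTTR = 5775
A = 5768 / 5775
A = 0.9988

0.9988


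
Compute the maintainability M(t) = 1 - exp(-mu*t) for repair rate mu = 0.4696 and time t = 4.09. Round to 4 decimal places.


mu = 0.4696, t = 4.09
mu * t = 0.4696 * 4.09 = 1.9207
exp(-1.9207) = 0.1465
M(t) = 1 - 0.1465
M(t) = 0.8535

0.8535


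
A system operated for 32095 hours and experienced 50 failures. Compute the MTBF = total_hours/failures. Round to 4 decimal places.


total_hours = 32095
failures = 50
MTBF = 32095 / 50
MTBF = 641.9

641.9


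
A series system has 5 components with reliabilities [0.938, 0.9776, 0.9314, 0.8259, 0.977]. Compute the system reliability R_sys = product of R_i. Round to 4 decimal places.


Components: [0.938, 0.9776, 0.9314, 0.8259, 0.977]
After component 1 (R=0.938): product = 0.938
After component 2 (R=0.9776): product = 0.917
After component 3 (R=0.9314): product = 0.8541
After component 4 (R=0.8259): product = 0.7054
After component 5 (R=0.977): product = 0.6892
R_sys = 0.6892

0.6892


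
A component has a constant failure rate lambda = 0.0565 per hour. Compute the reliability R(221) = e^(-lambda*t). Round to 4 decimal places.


lambda = 0.0565
t = 221
lambda * t = 12.4865
R(t) = e^(-12.4865)
R(t) = 0.0

0.0


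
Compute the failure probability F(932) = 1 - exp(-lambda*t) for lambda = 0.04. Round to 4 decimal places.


lambda = 0.04, t = 932
lambda * t = 37.28
exp(-37.28) = 0.0
F(t) = 1 - 0.0
F(t) = 1.0

1.0


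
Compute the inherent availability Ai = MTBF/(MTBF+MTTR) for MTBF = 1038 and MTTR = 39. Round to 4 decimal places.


MTBF = 1038
MTTR = 39
MTBF + MTTR = 1077
Ai = 1038 / 1077
Ai = 0.9638

0.9638


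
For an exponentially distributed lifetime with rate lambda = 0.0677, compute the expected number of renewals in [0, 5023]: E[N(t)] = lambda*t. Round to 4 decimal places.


lambda = 0.0677
t = 5023
E[N(t)] = lambda * t
E[N(t)] = 0.0677 * 5023
E[N(t)] = 340.0571

340.0571


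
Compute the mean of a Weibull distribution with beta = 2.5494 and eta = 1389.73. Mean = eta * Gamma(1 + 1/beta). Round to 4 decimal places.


beta = 2.5494, eta = 1389.73
1/beta = 0.3922
1 + 1/beta = 1.3922
Gamma(1.3922) = 0.8877
Mean = 1389.73 * 0.8877
Mean = 1233.682

1233.682


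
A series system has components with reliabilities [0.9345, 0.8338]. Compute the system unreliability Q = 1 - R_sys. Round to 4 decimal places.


Components: [0.9345, 0.8338]
After component 1: product = 0.9345
After component 2: product = 0.7792
R_sys = 0.7792
Q = 1 - 0.7792 = 0.2208

0.2208


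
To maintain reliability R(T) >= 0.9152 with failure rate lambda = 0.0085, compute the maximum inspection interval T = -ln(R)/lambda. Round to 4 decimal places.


R_target = 0.9152
lambda = 0.0085
-ln(0.9152) = 0.0886
T = 0.0886 / 0.0085
T = 10.425

10.425


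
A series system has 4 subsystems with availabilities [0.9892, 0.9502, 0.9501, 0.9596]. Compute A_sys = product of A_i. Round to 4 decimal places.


Subsystems: [0.9892, 0.9502, 0.9501, 0.9596]
After subsystem 1 (A=0.9892): product = 0.9892
After subsystem 2 (A=0.9502): product = 0.9399
After subsystem 3 (A=0.9501): product = 0.893
After subsystem 4 (A=0.9596): product = 0.857
A_sys = 0.857

0.857


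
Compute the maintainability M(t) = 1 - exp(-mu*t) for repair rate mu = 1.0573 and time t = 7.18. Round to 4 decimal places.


mu = 1.0573, t = 7.18
mu * t = 1.0573 * 7.18 = 7.5914
exp(-7.5914) = 0.0005
M(t) = 1 - 0.0005
M(t) = 0.9995

0.9995


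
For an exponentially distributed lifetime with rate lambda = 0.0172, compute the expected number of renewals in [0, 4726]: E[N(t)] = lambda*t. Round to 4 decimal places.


lambda = 0.0172
t = 4726
E[N(t)] = lambda * t
E[N(t)] = 0.0172 * 4726
E[N(t)] = 81.2872

81.2872


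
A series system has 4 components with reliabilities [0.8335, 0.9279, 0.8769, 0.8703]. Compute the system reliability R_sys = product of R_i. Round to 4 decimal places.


Components: [0.8335, 0.9279, 0.8769, 0.8703]
After component 1 (R=0.8335): product = 0.8335
After component 2 (R=0.9279): product = 0.7734
After component 3 (R=0.8769): product = 0.6782
After component 4 (R=0.8703): product = 0.5902
R_sys = 0.5902

0.5902


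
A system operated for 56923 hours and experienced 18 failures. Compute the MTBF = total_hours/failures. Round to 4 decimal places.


total_hours = 56923
failures = 18
MTBF = 56923 / 18
MTBF = 3162.3889

3162.3889


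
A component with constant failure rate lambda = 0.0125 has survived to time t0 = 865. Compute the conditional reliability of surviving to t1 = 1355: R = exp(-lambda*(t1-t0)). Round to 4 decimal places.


lambda = 0.0125
t0 = 865, t1 = 1355
t1 - t0 = 490
lambda * (t1-t0) = 0.0125 * 490 = 6.125
R = exp(-6.125)
R = 0.0022

0.0022


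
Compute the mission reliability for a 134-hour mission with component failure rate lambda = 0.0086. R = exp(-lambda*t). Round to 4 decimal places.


lambda = 0.0086
mission_time = 134
lambda * t = 0.0086 * 134 = 1.1524
R = exp(-1.1524)
R = 0.3159

0.3159


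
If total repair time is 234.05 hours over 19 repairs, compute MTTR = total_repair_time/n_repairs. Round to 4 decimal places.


total_repair_time = 234.05
n_repairs = 19
MTTR = 234.05 / 19
MTTR = 12.3184

12.3184


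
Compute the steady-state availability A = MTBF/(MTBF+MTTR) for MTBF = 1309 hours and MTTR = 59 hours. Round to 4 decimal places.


MTBF = 1309
MTTR = 59
MTBF + MTTR = 1368
A = 1309 / 1368
A = 0.9569

0.9569


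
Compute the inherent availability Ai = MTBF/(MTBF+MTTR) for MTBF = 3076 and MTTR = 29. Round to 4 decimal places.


MTBF = 3076
MTTR = 29
MTBF + MTTR = 3105
Ai = 3076 / 3105
Ai = 0.9907

0.9907


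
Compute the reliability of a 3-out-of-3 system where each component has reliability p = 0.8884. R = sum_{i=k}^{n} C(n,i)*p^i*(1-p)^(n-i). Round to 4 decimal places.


k = 3, n = 3, p = 0.8884
i=3: C(3,3)=1 * 0.8884^3 * 0.1116^0 = 0.7012
R = sum of terms = 0.7012

0.7012


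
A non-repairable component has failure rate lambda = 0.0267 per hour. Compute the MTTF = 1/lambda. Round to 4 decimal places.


lambda = 0.0267
MTTF = 1 / 0.0267
MTTF = 37.4532

37.4532


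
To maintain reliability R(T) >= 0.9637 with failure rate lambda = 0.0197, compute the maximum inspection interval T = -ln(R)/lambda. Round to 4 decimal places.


R_target = 0.9637
lambda = 0.0197
-ln(0.9637) = 0.037
T = 0.037 / 0.0197
T = 1.8769

1.8769


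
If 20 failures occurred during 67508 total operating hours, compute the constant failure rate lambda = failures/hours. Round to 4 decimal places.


failures = 20
total_hours = 67508
lambda = 20 / 67508
lambda = 0.0003

0.0003


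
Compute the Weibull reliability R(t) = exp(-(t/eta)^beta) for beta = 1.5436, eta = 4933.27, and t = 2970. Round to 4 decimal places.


beta = 1.5436, eta = 4933.27, t = 2970
t/eta = 2970 / 4933.27 = 0.602
(t/eta)^beta = 0.602^1.5436 = 0.4569
R(t) = exp(-0.4569)
R(t) = 0.6332

0.6332


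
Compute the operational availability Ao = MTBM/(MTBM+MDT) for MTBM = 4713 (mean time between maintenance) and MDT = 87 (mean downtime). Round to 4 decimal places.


MTBM = 4713
MDT = 87
MTBM + MDT = 4800
Ao = 4713 / 4800
Ao = 0.9819

0.9819


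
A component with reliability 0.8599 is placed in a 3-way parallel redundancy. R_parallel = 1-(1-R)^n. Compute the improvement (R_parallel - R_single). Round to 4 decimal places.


R_single = 0.8599, n = 3
1 - R_single = 0.1401
(1 - R_single)^n = 0.1401^3 = 0.0027
R_parallel = 1 - 0.0027 = 0.9973
Improvement = 0.9973 - 0.8599
Improvement = 0.1374

0.1374


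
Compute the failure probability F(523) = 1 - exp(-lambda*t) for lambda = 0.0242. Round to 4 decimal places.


lambda = 0.0242, t = 523
lambda * t = 12.6566
exp(-12.6566) = 0.0
F(t) = 1 - 0.0
F(t) = 1.0

1.0


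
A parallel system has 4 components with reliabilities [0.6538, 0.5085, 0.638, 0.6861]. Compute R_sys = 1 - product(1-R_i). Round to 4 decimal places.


Components: [0.6538, 0.5085, 0.638, 0.6861]
(1 - 0.6538) = 0.3462, running product = 0.3462
(1 - 0.5085) = 0.4915, running product = 0.1702
(1 - 0.638) = 0.362, running product = 0.0616
(1 - 0.6861) = 0.3139, running product = 0.0193
Product of (1-R_i) = 0.0193
R_sys = 1 - 0.0193 = 0.9807

0.9807


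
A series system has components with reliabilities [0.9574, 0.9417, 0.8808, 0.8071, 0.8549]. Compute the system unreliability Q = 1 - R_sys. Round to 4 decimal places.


Components: [0.9574, 0.9417, 0.8808, 0.8071, 0.8549]
After component 1: product = 0.9574
After component 2: product = 0.9016
After component 3: product = 0.7941
After component 4: product = 0.6409
After component 5: product = 0.5479
R_sys = 0.5479
Q = 1 - 0.5479 = 0.4521

0.4521


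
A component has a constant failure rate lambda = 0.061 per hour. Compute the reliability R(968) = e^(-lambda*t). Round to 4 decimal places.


lambda = 0.061
t = 968
lambda * t = 59.048
R(t) = e^(-59.048)
R(t) = 0.0

0.0


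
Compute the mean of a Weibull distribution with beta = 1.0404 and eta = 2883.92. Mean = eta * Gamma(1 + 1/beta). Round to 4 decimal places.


beta = 1.0404, eta = 2883.92
1/beta = 0.9612
1 + 1/beta = 1.9612
Gamma(1.9612) = 0.9842
Mean = 2883.92 * 0.9842
Mean = 2838.3516

2838.3516


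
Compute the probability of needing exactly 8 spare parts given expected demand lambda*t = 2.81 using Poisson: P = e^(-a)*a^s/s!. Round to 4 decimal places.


a = 2.81, s = 8
e^(-a) = e^(-2.81) = 0.0602
a^s = 2.81^8 = 3887.3224
s! = 40320
P = 0.0602 * 3887.3224 / 40320
P = 0.0058

0.0058


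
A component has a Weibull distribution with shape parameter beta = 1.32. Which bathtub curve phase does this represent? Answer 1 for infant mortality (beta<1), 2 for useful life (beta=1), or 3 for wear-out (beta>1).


beta = 1.32
Compare beta to 1:
beta < 1 => infant mortality (phase 1)
beta = 1 => useful life (phase 2)
beta > 1 => wear-out (phase 3)
Since beta = 1.32, this is wear-out (increasing failure rate)
Phase = 3

3


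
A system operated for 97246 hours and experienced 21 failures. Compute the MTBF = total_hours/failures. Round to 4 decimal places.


total_hours = 97246
failures = 21
MTBF = 97246 / 21
MTBF = 4630.7619

4630.7619


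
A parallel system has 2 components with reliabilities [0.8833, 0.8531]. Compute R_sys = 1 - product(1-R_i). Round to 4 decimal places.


Components: [0.8833, 0.8531]
(1 - 0.8833) = 0.1167, running product = 0.1167
(1 - 0.8531) = 0.1469, running product = 0.0171
Product of (1-R_i) = 0.0171
R_sys = 1 - 0.0171 = 0.9829

0.9829


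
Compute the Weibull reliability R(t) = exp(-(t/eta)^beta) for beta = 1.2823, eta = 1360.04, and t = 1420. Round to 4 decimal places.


beta = 1.2823, eta = 1360.04, t = 1420
t/eta = 1420 / 1360.04 = 1.0441
(t/eta)^beta = 1.0441^1.2823 = 1.0569
R(t) = exp(-1.0569)
R(t) = 0.3475

0.3475


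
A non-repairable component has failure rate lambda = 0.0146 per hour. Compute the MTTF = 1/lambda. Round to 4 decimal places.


lambda = 0.0146
MTTF = 1 / 0.0146
MTTF = 68.4932

68.4932


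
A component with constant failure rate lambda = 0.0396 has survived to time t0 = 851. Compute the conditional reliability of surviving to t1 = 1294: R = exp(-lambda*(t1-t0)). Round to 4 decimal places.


lambda = 0.0396
t0 = 851, t1 = 1294
t1 - t0 = 443
lambda * (t1-t0) = 0.0396 * 443 = 17.5428
R = exp(-17.5428)
R = 0.0

0.0


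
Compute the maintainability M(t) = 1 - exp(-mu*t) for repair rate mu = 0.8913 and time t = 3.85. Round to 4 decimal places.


mu = 0.8913, t = 3.85
mu * t = 0.8913 * 3.85 = 3.4315
exp(-3.4315) = 0.0323
M(t) = 1 - 0.0323
M(t) = 0.9677

0.9677


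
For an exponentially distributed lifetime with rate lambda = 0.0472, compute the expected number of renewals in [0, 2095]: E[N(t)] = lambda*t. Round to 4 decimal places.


lambda = 0.0472
t = 2095
E[N(t)] = lambda * t
E[N(t)] = 0.0472 * 2095
E[N(t)] = 98.884

98.884


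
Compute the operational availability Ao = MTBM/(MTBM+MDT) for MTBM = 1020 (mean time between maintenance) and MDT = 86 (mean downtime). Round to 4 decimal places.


MTBM = 1020
MDT = 86
MTBM + MDT = 1106
Ao = 1020 / 1106
Ao = 0.9222

0.9222


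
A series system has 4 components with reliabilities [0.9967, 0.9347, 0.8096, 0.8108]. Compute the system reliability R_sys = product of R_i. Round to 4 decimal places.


Components: [0.9967, 0.9347, 0.8096, 0.8108]
After component 1 (R=0.9967): product = 0.9967
After component 2 (R=0.9347): product = 0.9316
After component 3 (R=0.8096): product = 0.7542
After component 4 (R=0.8108): product = 0.6115
R_sys = 0.6115

0.6115


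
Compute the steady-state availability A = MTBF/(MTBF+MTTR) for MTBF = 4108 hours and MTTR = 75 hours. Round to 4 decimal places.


MTBF = 4108
MTTR = 75
MTBF + MTTR = 4183
A = 4108 / 4183
A = 0.9821

0.9821


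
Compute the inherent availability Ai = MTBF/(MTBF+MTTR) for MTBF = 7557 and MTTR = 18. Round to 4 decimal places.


MTBF = 7557
MTTR = 18
MTBF + MTTR = 7575
Ai = 7557 / 7575
Ai = 0.9976

0.9976


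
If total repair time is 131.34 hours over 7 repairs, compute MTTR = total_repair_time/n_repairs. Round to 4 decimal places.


total_repair_time = 131.34
n_repairs = 7
MTTR = 131.34 / 7
MTTR = 18.7629

18.7629


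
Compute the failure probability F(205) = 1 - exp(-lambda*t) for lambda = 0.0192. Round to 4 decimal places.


lambda = 0.0192, t = 205
lambda * t = 3.936
exp(-3.936) = 0.0195
F(t) = 1 - 0.0195
F(t) = 0.9805

0.9805


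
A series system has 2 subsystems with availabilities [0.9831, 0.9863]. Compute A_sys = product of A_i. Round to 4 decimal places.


Subsystems: [0.9831, 0.9863]
After subsystem 1 (A=0.9831): product = 0.9831
After subsystem 2 (A=0.9863): product = 0.9696
A_sys = 0.9696

0.9696


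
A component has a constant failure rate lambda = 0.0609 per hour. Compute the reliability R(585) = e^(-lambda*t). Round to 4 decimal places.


lambda = 0.0609
t = 585
lambda * t = 35.6265
R(t) = e^(-35.6265)
R(t) = 0.0

0.0


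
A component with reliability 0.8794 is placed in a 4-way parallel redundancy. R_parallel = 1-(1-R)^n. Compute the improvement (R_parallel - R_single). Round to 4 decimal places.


R_single = 0.8794, n = 4
1 - R_single = 0.1206
(1 - R_single)^n = 0.1206^4 = 0.0002
R_parallel = 1 - 0.0002 = 0.9998
Improvement = 0.9998 - 0.8794
Improvement = 0.1204

0.1204


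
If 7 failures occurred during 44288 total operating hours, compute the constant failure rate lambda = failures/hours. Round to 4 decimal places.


failures = 7
total_hours = 44288
lambda = 7 / 44288
lambda = 0.0002

0.0002
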